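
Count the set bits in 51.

51 = 110011
Count the 1s: 1 + 1 + 1 + 1 = 4

4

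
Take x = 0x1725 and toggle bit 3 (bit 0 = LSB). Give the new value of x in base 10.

5933

x = 1011100100101
bit 3 is currently 0; toggle it via x ^ (1 << 3) = x ^ 8
→ 1011100101101 = 5933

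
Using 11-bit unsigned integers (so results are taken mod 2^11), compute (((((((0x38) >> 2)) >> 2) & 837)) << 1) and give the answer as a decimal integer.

2

0x38 = 00000111000
→ >> 2 → 00000001110 = 14
→ >> 2 → 00000000011 = 3
837 = 01101000101
→ & → 00000000001 = 1
→ << 1 (mod 2^11) → 00000000010 = 2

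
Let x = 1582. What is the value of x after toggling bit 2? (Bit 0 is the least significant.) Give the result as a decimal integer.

x = 11000101110
bit 2 is currently 1; toggle it via x ^ (1 << 2) = x ^ 4
→ 11000101010 = 1578

1578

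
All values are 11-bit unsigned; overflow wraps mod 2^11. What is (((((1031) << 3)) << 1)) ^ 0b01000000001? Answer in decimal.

625

1031 = 10000000111
→ << 3 (mod 2^11) → 00000111000 = 56
→ << 1 (mod 2^11) → 00001110000 = 112
0b01000000001 = 01000000001
→ ^ → 01001110001 = 625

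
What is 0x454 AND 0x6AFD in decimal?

0x454 = 000010001010100
0x6AFD = 110101011111101
AND → 000000001010100 = 84

84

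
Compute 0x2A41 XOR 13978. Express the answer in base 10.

7387

0x2A41 = 10101001000001
13978 = 11011010011010
XOR → 01110011011011 = 7387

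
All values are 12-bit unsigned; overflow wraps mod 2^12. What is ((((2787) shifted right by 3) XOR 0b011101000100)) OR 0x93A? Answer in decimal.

2787 = 101011100011
→ shifted right by 3 → 000101011100 = 348
0b011101000100 = 011101000100
→ XOR → 011000011000 = 1560
0x93A = 100100111010
→ OR → 111100111010 = 3898

3898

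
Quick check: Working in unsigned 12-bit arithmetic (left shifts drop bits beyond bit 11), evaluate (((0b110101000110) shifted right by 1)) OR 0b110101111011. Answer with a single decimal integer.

0b110101000110 = 110101000110
→ shifted right by 1 → 011010100011 = 1699
0b110101111011 = 110101111011
→ OR → 111111111011 = 4091

4091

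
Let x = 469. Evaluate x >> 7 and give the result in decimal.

3

469 = 111010101
shift right by 7 → 000000011 = 3
(equivalently, floor(469 / 128))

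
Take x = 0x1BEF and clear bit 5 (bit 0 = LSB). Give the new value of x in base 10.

x = 001101111101111
bit 5 is currently 1; clear it via x & ~(1 << 5) = x & ~32
→ 001101111001111 = 7119

7119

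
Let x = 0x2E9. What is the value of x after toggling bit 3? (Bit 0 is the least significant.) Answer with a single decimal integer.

x = 1011101001
bit 3 is currently 1; toggle it via x ^ (1 << 3) = x ^ 8
→ 1011100001 = 737

737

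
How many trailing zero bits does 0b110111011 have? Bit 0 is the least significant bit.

0

0b110111011 = 110111011
Trailing zeros: 0, so the lowest set bit is bit 0 (value 1).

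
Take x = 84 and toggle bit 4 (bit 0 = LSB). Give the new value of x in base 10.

68

x = 001010100
bit 4 is currently 1; toggle it via x ^ (1 << 4) = x ^ 16
→ 001000100 = 68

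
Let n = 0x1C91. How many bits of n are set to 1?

0x1C91 = 1110010010001
Count the 1s: 1 + 1 + 1 + 1 + 1 + 1 = 6

6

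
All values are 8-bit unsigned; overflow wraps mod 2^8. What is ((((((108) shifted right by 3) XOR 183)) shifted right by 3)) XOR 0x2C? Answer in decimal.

108 = 01101100
→ shifted right by 3 → 00001101 = 13
183 = 10110111
→ XOR → 10111010 = 186
→ shifted right by 3 → 00010111 = 23
0x2C = 00101100
→ XOR → 00111011 = 59

59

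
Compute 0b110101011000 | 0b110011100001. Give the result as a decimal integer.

3577

a = 110101011000
b = 110011100001
 OR → 110111111001 = 3577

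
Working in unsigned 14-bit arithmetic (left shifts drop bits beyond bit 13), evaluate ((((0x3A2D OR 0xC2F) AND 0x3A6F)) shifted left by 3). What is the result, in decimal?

4472

0x3A2D = 11101000101101
0xC2F = 00110000101111
→ OR → 11111000101111 = 15919
0x3A6F = 11101001101111
→ AND → 11101000101111 = 14895
→ shifted left by 3 (mod 2^14) → 01000101111000 = 4472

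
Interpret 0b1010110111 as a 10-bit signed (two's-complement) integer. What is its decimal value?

-329

pattern = 1010110111 (MSB is 1 ⇒ negative)
Invert: 0101001000, add 1 → 0101001001 = 329, so the value is -329.
(Equivalently: 695 - 2^10 = 695 - 1024 = -329.)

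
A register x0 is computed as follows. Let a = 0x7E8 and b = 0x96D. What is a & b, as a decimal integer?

0x7E8 = 011111101000
0x96D = 100101101101
AND → 000101101000 = 360

360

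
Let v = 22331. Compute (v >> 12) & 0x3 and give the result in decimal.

v = 0101011100111011
Shift right by 12: 0101
Mask low 2 bits: 01 = 1

1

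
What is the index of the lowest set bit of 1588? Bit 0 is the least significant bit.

2

1588 = 11000110100
Trailing zeros: 2, so the lowest set bit is bit 2 (value 4).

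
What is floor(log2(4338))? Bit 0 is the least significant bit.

4338 = 1000011110010
The topmost 1 is at position 12 (since 2^12 = 4096 ≤ 4338 < 8192).

12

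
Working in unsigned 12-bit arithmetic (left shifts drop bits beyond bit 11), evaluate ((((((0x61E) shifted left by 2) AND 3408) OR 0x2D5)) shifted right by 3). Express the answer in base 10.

0x61E = 011000011110
→ shifted left by 2 (mod 2^12) → 100001111000 = 2168
3408 = 110101010000
→ AND → 100001010000 = 2128
0x2D5 = 001011010101
→ OR → 101011010101 = 2773
→ shifted right by 3 → 000101011010 = 346

346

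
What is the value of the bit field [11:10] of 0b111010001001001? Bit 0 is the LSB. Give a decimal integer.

1

v = 111010001001001
Shift right by 10: 11101
Mask low 2 bits: 01 = 1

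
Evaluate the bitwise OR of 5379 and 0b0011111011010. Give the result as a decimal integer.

6107

5379 = 1010100000011
b = 0011111011010
 OR → 1011111011011 = 6107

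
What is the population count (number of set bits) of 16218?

16218 = 11111101011010
Count the 1s: 1 + 1 + 1 + 1 + 1 + 1 + 1 + 1 + 1 + 1 = 10

10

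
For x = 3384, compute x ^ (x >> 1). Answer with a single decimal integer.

2980

x = 110100111000 = 3384
x>>1 = 011010011100
XOR  = 101110100100 = 2980
(x ^ (x >> 1) gives the standard binary-reflected Gray code of x.)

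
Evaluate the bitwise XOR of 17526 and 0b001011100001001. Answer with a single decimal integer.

21375

17526 = 100010001110110
b = 001011100001001
XOR → 101001101111111 = 21375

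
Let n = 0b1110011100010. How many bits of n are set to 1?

7

n = 1110011100010
Count the 1s: 1 + 1 + 1 + 1 + 1 + 1 + 1 = 7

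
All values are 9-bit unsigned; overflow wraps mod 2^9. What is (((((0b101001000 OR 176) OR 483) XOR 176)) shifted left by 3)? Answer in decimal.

88

0b101001000 = 101001000
176 = 010110000
→ OR → 111111000 = 504
483 = 111100011
→ OR → 111111011 = 507
176 = 010110000
→ XOR → 101001011 = 331
→ shifted left by 3 (mod 2^9) → 001011000 = 88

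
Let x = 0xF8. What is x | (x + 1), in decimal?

249

x = 11111000 = 248
x + 1 = 11111001
OR    = 11111001 = 249
(x | (x + 1) sets the lowest cleared bit.)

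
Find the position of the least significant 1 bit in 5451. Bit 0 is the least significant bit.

0

5451 = 1010101001011
Trailing zeros: 0, so the lowest set bit is bit 0 (value 1).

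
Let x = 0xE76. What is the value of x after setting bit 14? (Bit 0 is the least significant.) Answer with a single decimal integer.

20086

x = 0000111001110110
bit 14 is currently 0; set it via x | (1 << 14) = x | 16384
→ 0100111001110110 = 20086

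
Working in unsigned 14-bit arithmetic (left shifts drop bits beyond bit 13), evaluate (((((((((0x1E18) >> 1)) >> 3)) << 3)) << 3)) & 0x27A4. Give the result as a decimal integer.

8192

0x1E18 = 01111000011000
→ >> 1 → 00111100001100 = 3852
→ >> 3 → 00000111100001 = 481
→ << 3 (mod 2^14) → 00111100001000 = 3848
→ << 3 (mod 2^14) → 11100001000000 = 14400
0x27A4 = 10011110100100
→ & → 10000000000000 = 8192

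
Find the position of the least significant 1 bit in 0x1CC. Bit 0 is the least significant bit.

2

0x1CC = 111001100
Trailing zeros: 2, so the lowest set bit is bit 2 (value 4).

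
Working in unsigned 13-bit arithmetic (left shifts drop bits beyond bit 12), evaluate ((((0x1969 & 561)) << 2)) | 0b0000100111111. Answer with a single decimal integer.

447

0x1969 = 1100101101001
561 = 0001000110001
→ & → 0000000100001 = 33
→ << 2 (mod 2^13) → 0000010000100 = 132
0b0000100111111 = 0000100111111
→ | → 0000110111111 = 447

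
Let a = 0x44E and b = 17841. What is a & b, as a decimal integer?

1024

0x44E = 000010001001110
17841 = 100010110110001
AND → 000010000000000 = 1024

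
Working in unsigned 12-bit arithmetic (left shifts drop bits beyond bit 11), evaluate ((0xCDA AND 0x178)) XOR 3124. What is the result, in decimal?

3180

0xCDA = 110011011010
0x178 = 000101111000
→ AND → 000001011000 = 88
3124 = 110000110100
→ XOR → 110001101100 = 3180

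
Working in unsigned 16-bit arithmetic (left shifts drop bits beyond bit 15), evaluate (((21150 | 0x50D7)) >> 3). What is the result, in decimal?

2651

21150 = 0101001010011110
0x50D7 = 0101000011010111
→ | → 0101001011011111 = 21215
→ >> 3 → 0000101001011011 = 2651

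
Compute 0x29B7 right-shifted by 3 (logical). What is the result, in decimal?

1334

0x29B7 = 10100110110111
shift right by 3 → 00010100110110 = 1334
(equivalently, floor(10679 / 8))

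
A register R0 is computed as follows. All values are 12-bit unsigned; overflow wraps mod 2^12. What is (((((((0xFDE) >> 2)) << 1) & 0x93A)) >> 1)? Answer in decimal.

149

0xFDE = 111111011110
→ >> 2 → 001111110111 = 1015
→ << 1 (mod 2^12) → 011111101110 = 2030
0x93A = 100100111010
→ & → 000100101010 = 298
→ >> 1 → 000010010101 = 149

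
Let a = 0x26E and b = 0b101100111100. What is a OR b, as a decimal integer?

2942

0x26E = 001001101110
b = 101100111100
 OR → 101101111110 = 2942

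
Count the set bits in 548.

3

548 = 1000100100
Count the 1s: 1 + 1 + 1 = 3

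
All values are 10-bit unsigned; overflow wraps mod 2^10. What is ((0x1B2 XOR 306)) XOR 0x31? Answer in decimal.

0x1B2 = 0110110010
306 = 0100110010
→ XOR → 0010000000 = 128
0x31 = 0000110001
→ XOR → 0010110001 = 177

177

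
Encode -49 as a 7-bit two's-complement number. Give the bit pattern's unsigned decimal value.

79

49 in 7 bits: 0110001
Invert: 1001110
Add 1:  1001111 = 79
(Check: 2^7 - 49 = 128 - 49 = 79.)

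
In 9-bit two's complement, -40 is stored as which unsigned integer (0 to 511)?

472

40 in 9 bits: 000101000
Invert: 111010111
Add 1:  111011000 = 472
(Check: 2^9 - 40 = 512 - 40 = 472.)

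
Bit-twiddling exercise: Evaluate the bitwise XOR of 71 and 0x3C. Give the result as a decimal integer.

123

71 = 1000111
0x3C = 0111100
XOR → 1111011 = 123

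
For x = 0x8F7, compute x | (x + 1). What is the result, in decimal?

x = 100011110111 = 2295
x + 1 = 100011111000
OR    = 100011111111 = 2303
(x | (x + 1) sets the lowest cleared bit.)

2303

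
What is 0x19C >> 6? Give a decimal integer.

6

0x19C = 110011100
shift right by 6 → 000000110 = 6
(equivalently, floor(412 / 64))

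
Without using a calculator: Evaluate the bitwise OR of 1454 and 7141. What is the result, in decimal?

8175

1454 = 0010110101110
7141 = 1101111100101
 OR → 1111111101111 = 8175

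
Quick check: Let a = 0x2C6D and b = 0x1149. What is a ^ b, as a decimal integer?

0x2C6D = 10110001101101
0x1149 = 01000101001001
XOR → 11110100100100 = 15652

15652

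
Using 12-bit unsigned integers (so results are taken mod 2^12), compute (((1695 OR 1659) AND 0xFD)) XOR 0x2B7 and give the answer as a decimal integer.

1695 = 011010011111
1659 = 011001111011
→ OR → 011011111111 = 1791
0xFD = 000011111101
→ AND → 000011111101 = 253
0x2B7 = 001010110111
→ XOR → 001001001010 = 586

586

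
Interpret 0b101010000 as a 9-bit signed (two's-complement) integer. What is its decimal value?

-176

pattern = 101010000 (MSB is 1 ⇒ negative)
Invert: 010101111, add 1 → 010110000 = 176, so the value is -176.
(Equivalently: 336 - 2^9 = 336 - 512 = -176.)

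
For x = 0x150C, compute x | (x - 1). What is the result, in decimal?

x = 1010100001100 = 5388
x - 1 = 1010100001011
OR    = 1010100001111 = 5391
(x | (x - 1) sets all bits below the lowest set bit.)

5391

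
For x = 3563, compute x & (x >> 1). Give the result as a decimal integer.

x = 110111101011 = 3563
x>>1 = 011011110101
AND  = 010011100001 = 1249
(x & (x >> 1) has a 1 wherever x has two consecutive 1 bits.)

1249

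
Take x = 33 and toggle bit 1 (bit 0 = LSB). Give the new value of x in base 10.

x = 0000100001
bit 1 is currently 0; toggle it via x ^ (1 << 1) = x ^ 2
→ 0000100011 = 35

35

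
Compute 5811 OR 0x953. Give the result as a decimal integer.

5811 = 1011010110011
0x953 = 0100101010011
 OR → 1111111110011 = 8179

8179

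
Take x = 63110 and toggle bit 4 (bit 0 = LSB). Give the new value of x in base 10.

63126

x = 1111011010000110
bit 4 is currently 0; toggle it via x ^ (1 << 4) = x ^ 16
→ 1111011010010110 = 63126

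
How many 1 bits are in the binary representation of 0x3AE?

0x3AE = 1110101110
Count the 1s: 1 + 1 + 1 + 1 + 1 + 1 + 1 = 7

7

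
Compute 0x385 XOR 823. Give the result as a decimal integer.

178

0x385 = 1110000101
823 = 1100110111
XOR → 0010110010 = 178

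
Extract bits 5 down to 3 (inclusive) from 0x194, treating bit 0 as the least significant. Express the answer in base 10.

2

v = 00110010100
Shift right by 3: 00110010
Mask low 3 bits: 010 = 2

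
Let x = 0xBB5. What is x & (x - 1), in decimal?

x = 101110110101 = 2997
x - 1 = 101110110100
AND   = 101110110100 = 2996
(x & (x - 1) clears the lowest set bit of x.)

2996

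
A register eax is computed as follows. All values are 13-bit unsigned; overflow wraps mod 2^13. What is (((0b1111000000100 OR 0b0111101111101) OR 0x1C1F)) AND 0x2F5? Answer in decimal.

0b1111000000100 = 1111000000100
0b0111101111101 = 0111101111101
→ OR → 1111101111101 = 8061
0x1C1F = 1110000011111
→ OR → 1111101111111 = 8063
0x2F5 = 0001011110101
→ AND → 0001001110101 = 629

629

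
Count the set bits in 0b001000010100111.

n = 1000010100111
Count the 1s: 1 + 1 + 1 + 1 + 1 + 1 = 6

6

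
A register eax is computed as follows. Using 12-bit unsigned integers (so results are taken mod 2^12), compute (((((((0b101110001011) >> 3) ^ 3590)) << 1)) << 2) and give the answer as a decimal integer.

0b101110001011 = 101110001011
→ >> 3 → 000101110001 = 369
3590 = 111000000110
→ ^ → 111101110111 = 3959
→ << 1 (mod 2^12) → 111011101110 = 3822
→ << 2 (mod 2^12) → 101110111000 = 3000

3000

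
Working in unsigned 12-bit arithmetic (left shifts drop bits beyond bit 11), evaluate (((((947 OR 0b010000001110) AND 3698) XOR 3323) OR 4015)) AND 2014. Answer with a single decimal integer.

947 = 001110110011
0b010000001110 = 010000001110
→ OR → 011110111111 = 1983
3698 = 111001110010
→ AND → 011000110010 = 1586
3323 = 110011111011
→ XOR → 101011001001 = 2761
4015 = 111110101111
→ OR → 111111101111 = 4079
2014 = 011111011110
→ AND → 011111001110 = 1998

1998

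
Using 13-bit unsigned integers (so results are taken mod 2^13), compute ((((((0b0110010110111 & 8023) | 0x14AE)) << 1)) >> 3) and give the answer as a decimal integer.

815

0b0110010110111 = 0110010110111
8023 = 1111101010111
→ & → 0110000010111 = 3095
0x14AE = 1010010101110
→ | → 1110010111111 = 7359
→ << 1 (mod 2^13) → 1100101111110 = 6526
→ >> 3 → 0001100101111 = 815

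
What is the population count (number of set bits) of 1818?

1818 = 11100011010
Count the 1s: 1 + 1 + 1 + 1 + 1 + 1 = 6

6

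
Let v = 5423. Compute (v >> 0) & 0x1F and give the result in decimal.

15

v = 001010100101111
Shift right by 0: 001010100101111
Mask low 5 bits: 01111 = 15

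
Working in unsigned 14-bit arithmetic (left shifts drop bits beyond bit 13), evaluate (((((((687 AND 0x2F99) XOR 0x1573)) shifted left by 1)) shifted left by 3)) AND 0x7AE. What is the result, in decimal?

687 = 00001010101111
0x2F99 = 10111110011001
→ AND → 00001010001001 = 649
0x1573 = 01010101110011
→ XOR → 01011111111010 = 6138
→ shifted left by 1 (mod 2^14) → 10111111110100 = 12276
→ shifted left by 3 (mod 2^14) → 11111110100000 = 16288
0x7AE = 00011110101110
→ AND → 00011110100000 = 1952

1952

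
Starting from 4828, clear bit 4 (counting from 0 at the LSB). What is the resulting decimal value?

x = 1001011011100
bit 4 is currently 1; clear it via x & ~(1 << 4) = x & ~16
→ 1001011001100 = 4812

4812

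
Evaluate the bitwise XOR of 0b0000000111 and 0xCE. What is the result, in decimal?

201

a = 00000111
0xCE = 11001110
XOR → 11001001 = 201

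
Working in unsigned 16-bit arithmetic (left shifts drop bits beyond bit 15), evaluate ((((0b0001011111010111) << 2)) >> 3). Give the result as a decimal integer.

3051

0b0001011111010111 = 0001011111010111
→ << 2 (mod 2^16) → 0101111101011100 = 24412
→ >> 3 → 0000101111101011 = 3051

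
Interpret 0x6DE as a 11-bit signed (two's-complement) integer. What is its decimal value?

pattern = 11011011110 (MSB is 1 ⇒ negative)
Invert: 00100100001, add 1 → 00100100010 = 290, so the value is -290.
(Equivalently: 1758 - 2^11 = 1758 - 2048 = -290.)

-290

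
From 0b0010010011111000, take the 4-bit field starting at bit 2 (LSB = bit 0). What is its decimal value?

14

v = 0010010011111000
Shift right by 2: 00100100111110
Mask low 4 bits: 1110 = 14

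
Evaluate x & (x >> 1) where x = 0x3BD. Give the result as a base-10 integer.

x = 1110111101 = 957
x>>1 = 0111011110
AND  = 0110011100 = 412
(x & (x >> 1) has a 1 wherever x has two consecutive 1 bits.)

412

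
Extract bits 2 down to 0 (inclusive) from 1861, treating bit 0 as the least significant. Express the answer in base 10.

v = 11101000101
Shift right by 0: 11101000101
Mask low 3 bits: 101 = 5

5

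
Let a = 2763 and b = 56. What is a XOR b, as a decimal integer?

2803

2763 = 101011001011
56 = 000000111000
XOR → 101011110011 = 2803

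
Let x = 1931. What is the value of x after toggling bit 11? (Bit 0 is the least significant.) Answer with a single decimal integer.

x = 011110001011
bit 11 is currently 0; toggle it via x ^ (1 << 11) = x ^ 2048
→ 111110001011 = 3979

3979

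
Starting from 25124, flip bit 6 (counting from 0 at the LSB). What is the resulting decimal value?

25188

x = 110001000100100
bit 6 is currently 0; toggle it via x ^ (1 << 6) = x ^ 64
→ 110001001100100 = 25188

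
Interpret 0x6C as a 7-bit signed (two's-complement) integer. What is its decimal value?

-20

pattern = 1101100 (MSB is 1 ⇒ negative)
Invert: 0010011, add 1 → 0010100 = 20, so the value is -20.
(Equivalently: 108 - 2^7 = 108 - 128 = -20.)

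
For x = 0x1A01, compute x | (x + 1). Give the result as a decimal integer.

x = 1101000000001 = 6657
x + 1 = 1101000000010
OR    = 1101000000011 = 6659
(x | (x + 1) sets the lowest cleared bit.)

6659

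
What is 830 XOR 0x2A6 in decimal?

408

830 = 1100111110
0x2A6 = 1010100110
XOR → 0110011000 = 408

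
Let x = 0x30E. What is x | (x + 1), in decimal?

783

x = 1100001110 = 782
x + 1 = 1100001111
OR    = 1100001111 = 783
(x | (x + 1) sets the lowest cleared bit.)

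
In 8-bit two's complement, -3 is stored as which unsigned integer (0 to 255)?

253

3 in 8 bits: 00000011
Invert: 11111100
Add 1:  11111101 = 253
(Check: 2^8 - 3 = 256 - 3 = 253.)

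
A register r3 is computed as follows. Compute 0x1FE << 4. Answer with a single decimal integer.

0x1FE = 0000111111110
shift left by 4 → 1111111100000 = 8160
(equivalently, 510 × 2^4 = 510 × 16)

8160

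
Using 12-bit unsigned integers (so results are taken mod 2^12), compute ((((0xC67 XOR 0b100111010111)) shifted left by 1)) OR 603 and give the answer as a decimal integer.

0xC67 = 110001100111
0b100111010111 = 100111010111
→ XOR → 010110110000 = 1456
→ shifted left by 1 (mod 2^12) → 101101100000 = 2912
603 = 001001011011
→ OR → 101101111011 = 2939

2939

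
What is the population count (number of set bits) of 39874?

8

39874 = 1001101111000010
Count the 1s: 1 + 1 + 1 + 1 + 1 + 1 + 1 + 1 = 8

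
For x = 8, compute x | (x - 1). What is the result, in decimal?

x = 1000 = 8
x - 1 = 0111
OR    = 1111 = 15
(x | (x - 1) sets all bits below the lowest set bit.)

15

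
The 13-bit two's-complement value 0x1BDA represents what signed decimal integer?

-1062

pattern = 1101111011010 (MSB is 1 ⇒ negative)
Invert: 0010000100101, add 1 → 0010000100110 = 1062, so the value is -1062.
(Equivalently: 7130 - 2^13 = 7130 - 8192 = -1062.)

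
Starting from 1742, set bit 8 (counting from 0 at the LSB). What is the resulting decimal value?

1998

x = 011011001110
bit 8 is currently 0; set it via x | (1 << 8) = x | 256
→ 011111001110 = 1998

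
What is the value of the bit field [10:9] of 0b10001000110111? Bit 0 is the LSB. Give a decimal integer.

1

v = 10001000110111
Shift right by 9: 10001
Mask low 2 bits: 01 = 1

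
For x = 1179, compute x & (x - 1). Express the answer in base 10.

x = 10010011011 = 1179
x - 1 = 10010011010
AND   = 10010011010 = 1178
(x & (x - 1) clears the lowest set bit of x.)

1178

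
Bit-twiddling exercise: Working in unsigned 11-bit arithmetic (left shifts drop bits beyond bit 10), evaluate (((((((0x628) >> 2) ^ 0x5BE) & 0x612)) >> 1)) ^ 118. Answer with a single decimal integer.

0x628 = 11000101000
→ >> 2 → 00110001010 = 394
0x5BE = 10110111110
→ ^ → 10000110100 = 1076
0x612 = 11000010010
→ & → 10000010000 = 1040
→ >> 1 → 01000001000 = 520
118 = 00001110110
→ ^ → 01001111110 = 638

638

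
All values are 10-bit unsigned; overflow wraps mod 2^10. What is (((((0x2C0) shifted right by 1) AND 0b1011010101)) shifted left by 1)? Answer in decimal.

128

0x2C0 = 1011000000
→ shifted right by 1 → 0101100000 = 352
0b1011010101 = 1011010101
→ AND → 0001000000 = 64
→ shifted left by 1 (mod 2^10) → 0010000000 = 128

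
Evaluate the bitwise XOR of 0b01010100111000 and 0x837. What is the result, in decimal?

a = 1010100111000
0x837 = 0100000110111
XOR → 1110100001111 = 7439

7439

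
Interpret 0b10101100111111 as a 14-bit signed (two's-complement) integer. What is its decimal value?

pattern = 10101100111111 (MSB is 1 ⇒ negative)
Invert: 01010011000000, add 1 → 01010011000001 = 5313, so the value is -5313.
(Equivalently: 11071 - 2^14 = 11071 - 16384 = -5313.)

-5313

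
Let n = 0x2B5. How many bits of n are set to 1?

0x2B5 = 1010110101
Count the 1s: 1 + 1 + 1 + 1 + 1 + 1 = 6

6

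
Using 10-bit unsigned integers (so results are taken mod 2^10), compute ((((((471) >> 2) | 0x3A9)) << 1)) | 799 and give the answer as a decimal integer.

1023

471 = 0111010111
→ >> 2 → 0001110101 = 117
0x3A9 = 1110101001
→ | → 1111111101 = 1021
→ << 1 (mod 2^10) → 1111111010 = 1018
799 = 1100011111
→ | → 1111111111 = 1023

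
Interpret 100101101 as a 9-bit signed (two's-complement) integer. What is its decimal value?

-211

pattern = 100101101 (MSB is 1 ⇒ negative)
Invert: 011010010, add 1 → 011010011 = 211, so the value is -211.
(Equivalently: 301 - 2^9 = 301 - 512 = -211.)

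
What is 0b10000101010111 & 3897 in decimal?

a = 10000101010111
3897 = 00111100111001
AND → 00000100010001 = 273

273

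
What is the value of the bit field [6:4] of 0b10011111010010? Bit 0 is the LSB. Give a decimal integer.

5

v = 10011111010010
Shift right by 4: 1001111101
Mask low 3 bits: 101 = 5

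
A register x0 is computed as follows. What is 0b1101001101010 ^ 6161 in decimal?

635

a = 1101001101010
6161 = 1100000010001
XOR → 0001001111011 = 635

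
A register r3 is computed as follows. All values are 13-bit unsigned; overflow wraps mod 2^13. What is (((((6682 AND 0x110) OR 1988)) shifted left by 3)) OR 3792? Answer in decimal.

6682 = 1101000011010
0x110 = 0000100010000
→ AND → 0000000010000 = 16
1988 = 0011111000100
→ OR → 0011111010100 = 2004
→ shifted left by 3 (mod 2^13) → 1111010100000 = 7840
3792 = 0111011010000
→ OR → 1111011110000 = 7920

7920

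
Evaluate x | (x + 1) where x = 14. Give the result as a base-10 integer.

x = 1110 = 14
x + 1 = 1111
OR    = 1111 = 15
(x | (x + 1) sets the lowest cleared bit.)

15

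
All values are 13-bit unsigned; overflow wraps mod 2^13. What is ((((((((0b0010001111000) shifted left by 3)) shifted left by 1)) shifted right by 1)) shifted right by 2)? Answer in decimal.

0b0010001111000 = 0010001111000
→ shifted left by 3 (mod 2^13) → 0001111000000 = 960
→ shifted left by 1 (mod 2^13) → 0011110000000 = 1920
→ shifted right by 1 → 0001111000000 = 960
→ shifted right by 2 → 0000011110000 = 240

240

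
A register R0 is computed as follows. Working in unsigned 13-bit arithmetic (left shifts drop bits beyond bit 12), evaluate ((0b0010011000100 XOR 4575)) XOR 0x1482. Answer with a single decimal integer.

409

0b0010011000100 = 0010011000100
4575 = 1000111011111
→ XOR → 1010100011011 = 5403
0x1482 = 1010010000010
→ XOR → 0000110011001 = 409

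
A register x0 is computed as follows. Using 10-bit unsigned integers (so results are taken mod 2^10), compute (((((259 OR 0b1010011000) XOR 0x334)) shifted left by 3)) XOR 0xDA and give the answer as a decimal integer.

259 = 0100000011
0b1010011000 = 1010011000
→ OR → 1110011011 = 923
0x334 = 1100110100
→ XOR → 0010101111 = 175
→ shifted left by 3 (mod 2^10) → 0101111000 = 376
0xDA = 0011011010
→ XOR → 0110100010 = 418

418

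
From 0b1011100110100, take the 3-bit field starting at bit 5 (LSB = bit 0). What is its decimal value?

1

v = 1011100110100
Shift right by 5: 10111001
Mask low 3 bits: 001 = 1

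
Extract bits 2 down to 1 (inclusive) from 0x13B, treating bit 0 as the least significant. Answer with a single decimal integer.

1

v = 0100111011
Shift right by 1: 010011101
Mask low 2 bits: 01 = 1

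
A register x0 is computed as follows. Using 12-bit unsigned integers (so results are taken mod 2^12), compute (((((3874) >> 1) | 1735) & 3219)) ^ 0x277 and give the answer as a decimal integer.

3874 = 111100100010
→ >> 1 → 011110010001 = 1937
1735 = 011011000111
→ | → 011111010111 = 2007
3219 = 110010010011
→ & → 010010010011 = 1171
0x277 = 001001110111
→ ^ → 011011100100 = 1764

1764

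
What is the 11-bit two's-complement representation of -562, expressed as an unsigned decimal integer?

562 in 11 bits: 01000110010
Invert: 10111001101
Add 1:  10111001110 = 1486
(Check: 2^11 - 562 = 2048 - 562 = 1486.)

1486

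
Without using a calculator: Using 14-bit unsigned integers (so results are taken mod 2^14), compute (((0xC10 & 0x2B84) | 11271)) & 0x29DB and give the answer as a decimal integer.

0xC10 = 00110000010000
0x2B84 = 10101110000100
→ & → 00100000000000 = 2048
11271 = 10110000000111
→ | → 10110000000111 = 11271
0x29DB = 10100111011011
→ & → 10100000000011 = 10243

10243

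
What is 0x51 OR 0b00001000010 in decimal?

83

0x51 = 1010001
b = 1000010
 OR → 1010011 = 83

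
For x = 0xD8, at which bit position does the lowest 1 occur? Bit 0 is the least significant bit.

0xD8 = 11011000
Trailing zeros: 3, so the lowest set bit is bit 3 (value 8).

3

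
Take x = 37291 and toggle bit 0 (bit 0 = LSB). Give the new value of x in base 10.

x = 1001000110101011
bit 0 is currently 1; toggle it via x ^ (1 << 0) = x ^ 1
→ 1001000110101010 = 37290

37290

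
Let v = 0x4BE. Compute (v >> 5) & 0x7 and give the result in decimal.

v = 10010111110
Shift right by 5: 100101
Mask low 3 bits: 101 = 5

5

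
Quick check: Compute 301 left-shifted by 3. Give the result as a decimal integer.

2408

301 = 000100101101
shift left by 3 → 100101101000 = 2408
(equivalently, 301 × 2^3 = 301 × 8)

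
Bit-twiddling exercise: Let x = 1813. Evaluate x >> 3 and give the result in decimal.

226

1813 = 11100010101
shift right by 3 → 00011100010 = 226
(equivalently, floor(1813 / 8))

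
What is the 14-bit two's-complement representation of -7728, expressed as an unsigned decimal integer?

8656

7728 in 14 bits: 01111000110000
Invert: 10000111001111
Add 1:  10000111010000 = 8656
(Check: 2^14 - 7728 = 16384 - 7728 = 8656.)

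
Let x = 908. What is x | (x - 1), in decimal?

x = 1110001100 = 908
x - 1 = 1110001011
OR    = 1110001111 = 911
(x | (x - 1) sets all bits below the lowest set bit.)

911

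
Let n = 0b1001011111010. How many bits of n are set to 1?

n = 1001011111010
Count the 1s: 1 + 1 + 1 + 1 + 1 + 1 + 1 + 1 = 8

8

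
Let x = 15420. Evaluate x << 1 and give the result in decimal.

15420 = 011110000111100
shift left by 1 → 111100001111000 = 30840
(equivalently, 15420 × 2^1 = 15420 × 2)

30840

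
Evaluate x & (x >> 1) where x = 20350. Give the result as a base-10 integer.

1854

x = 100111101111110 = 20350
x>>1 = 010011110111111
AND  = 000011100111110 = 1854
(x & (x >> 1) has a 1 wherever x has two consecutive 1 bits.)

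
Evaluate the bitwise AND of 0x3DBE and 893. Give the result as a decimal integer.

316

0x3DBE = 11110110111110
893 = 00001101111101
AND → 00000100111100 = 316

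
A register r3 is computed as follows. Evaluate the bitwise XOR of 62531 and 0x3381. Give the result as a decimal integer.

51138

62531 = 1111010001000011
0x3381 = 0011001110000001
XOR → 1100011111000010 = 51138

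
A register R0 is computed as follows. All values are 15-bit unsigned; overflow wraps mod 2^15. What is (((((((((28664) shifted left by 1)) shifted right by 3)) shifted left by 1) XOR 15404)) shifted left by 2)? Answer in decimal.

28664 = 110111111111000
→ shifted left by 1 (mod 2^15) → 101111111110000 = 24560
→ shifted right by 3 → 000101111111110 = 3070
→ shifted left by 1 (mod 2^15) → 001011111111100 = 6140
15404 = 011110000101100
→ XOR → 010101111010000 = 11216
→ shifted left by 2 (mod 2^15) → 010111101000000 = 12096

12096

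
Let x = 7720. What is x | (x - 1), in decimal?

x = 1111000101000 = 7720
x - 1 = 1111000100111
OR    = 1111000101111 = 7727
(x | (x - 1) sets all bits below the lowest set bit.)

7727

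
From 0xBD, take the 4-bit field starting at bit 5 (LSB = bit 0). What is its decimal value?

v = 00010111101
Shift right by 5: 000101
Mask low 4 bits: 0101 = 5

5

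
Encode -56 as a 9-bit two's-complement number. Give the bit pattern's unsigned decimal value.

456

56 in 9 bits: 000111000
Invert: 111000111
Add 1:  111001000 = 456
(Check: 2^9 - 56 = 512 - 56 = 456.)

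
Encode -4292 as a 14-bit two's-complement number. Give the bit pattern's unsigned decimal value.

12092

4292 in 14 bits: 01000011000100
Invert: 10111100111011
Add 1:  10111100111100 = 12092
(Check: 2^14 - 4292 = 16384 - 4292 = 12092.)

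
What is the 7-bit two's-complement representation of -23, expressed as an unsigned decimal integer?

105

23 in 7 bits: 0010111
Invert: 1101000
Add 1:  1101001 = 105
(Check: 2^7 - 23 = 128 - 23 = 105.)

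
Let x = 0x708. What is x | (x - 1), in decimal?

x = 11100001000 = 1800
x - 1 = 11100000111
OR    = 11100001111 = 1807
(x | (x - 1) sets all bits below the lowest set bit.)

1807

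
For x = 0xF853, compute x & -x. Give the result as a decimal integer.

1

x = 1111100001010011 = 63571
-x (two's complement) = …0000011110101101
AND   = 0000000000000001 = 1
(x & -x isolates the lowest set bit of x.)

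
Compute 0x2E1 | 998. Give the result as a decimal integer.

999

0x2E1 = 1011100001
998 = 1111100110
 OR → 1111100111 = 999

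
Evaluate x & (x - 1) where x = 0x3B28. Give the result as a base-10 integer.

x = 11101100101000 = 15144
x - 1 = 11101100100111
AND   = 11101100100000 = 15136
(x & (x - 1) clears the lowest set bit of x.)

15136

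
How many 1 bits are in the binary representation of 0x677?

0x677 = 11001110111
Count the 1s: 1 + 1 + 1 + 1 + 1 + 1 + 1 + 1 = 8

8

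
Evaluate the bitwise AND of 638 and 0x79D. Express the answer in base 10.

638 = 01001111110
0x79D = 11110011101
AND → 01000011100 = 540

540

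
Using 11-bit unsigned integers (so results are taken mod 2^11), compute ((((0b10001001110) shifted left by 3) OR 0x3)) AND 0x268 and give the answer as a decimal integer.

608

0b10001001110 = 10001001110
→ shifted left by 3 (mod 2^11) → 01001110000 = 624
0x3 = 00000000011
→ OR → 01001110011 = 627
0x268 = 01001101000
→ AND → 01001100000 = 608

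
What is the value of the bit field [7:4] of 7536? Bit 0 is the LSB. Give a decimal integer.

v = 1110101110000
Shift right by 4: 111010111
Mask low 4 bits: 0111 = 7

7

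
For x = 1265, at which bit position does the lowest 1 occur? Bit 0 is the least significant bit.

1265 = 10011110001
Trailing zeros: 0, so the lowest set bit is bit 0 (value 1).

0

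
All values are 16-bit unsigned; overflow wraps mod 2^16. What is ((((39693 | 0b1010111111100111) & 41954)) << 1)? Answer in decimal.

18372

39693 = 1001101100001101
0b1010111111100111 = 1010111111100111
→ | → 1011111111101111 = 49135
41954 = 1010001111100010
→ & → 1010001111100010 = 41954
→ << 1 (mod 2^16) → 0100011111000100 = 18372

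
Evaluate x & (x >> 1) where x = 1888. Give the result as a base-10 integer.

x = 11101100000 = 1888
x>>1 = 01110110000
AND  = 01100100000 = 800
(x & (x >> 1) has a 1 wherever x has two consecutive 1 bits.)

800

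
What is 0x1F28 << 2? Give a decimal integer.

0x1F28 = 001111100101000
shift left by 2 → 111110010100000 = 31904
(equivalently, 7976 × 2^2 = 7976 × 4)

31904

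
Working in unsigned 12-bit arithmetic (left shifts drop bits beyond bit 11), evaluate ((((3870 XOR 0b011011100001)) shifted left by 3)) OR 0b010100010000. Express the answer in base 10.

3870 = 111100011110
0b011011100001 = 011011100001
→ XOR → 100111111111 = 2559
→ shifted left by 3 (mod 2^12) → 111111111000 = 4088
0b010100010000 = 010100010000
→ OR → 111111111000 = 4088

4088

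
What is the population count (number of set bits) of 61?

5

61 = 111101
Count the 1s: 1 + 1 + 1 + 1 + 1 = 5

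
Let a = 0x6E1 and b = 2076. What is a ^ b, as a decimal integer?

3837

0x6E1 = 011011100001
2076 = 100000011100
XOR → 111011111101 = 3837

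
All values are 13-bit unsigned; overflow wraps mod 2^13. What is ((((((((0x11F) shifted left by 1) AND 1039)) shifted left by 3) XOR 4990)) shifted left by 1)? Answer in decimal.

0x11F = 0000100011111
→ shifted left by 1 (mod 2^13) → 0001000111110 = 574
1039 = 0010000001111
→ AND → 0000000001110 = 14
→ shifted left by 3 (mod 2^13) → 0000001110000 = 112
4990 = 1001101111110
→ XOR → 1001100001110 = 4878
→ shifted left by 1 (mod 2^13) → 0011000011100 = 1564

1564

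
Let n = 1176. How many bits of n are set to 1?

4

1176 = 10010011000
Count the 1s: 1 + 1 + 1 + 1 = 4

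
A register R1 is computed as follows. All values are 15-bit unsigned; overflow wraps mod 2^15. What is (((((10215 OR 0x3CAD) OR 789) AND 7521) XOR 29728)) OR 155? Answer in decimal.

10215 = 010011111100111
0x3CAD = 011110010101101
→ OR → 011111111101111 = 16367
789 = 000001100010101
→ OR → 011111111111111 = 16383
7521 = 001110101100001
→ AND → 001110101100001 = 7521
29728 = 111010000100000
→ XOR → 110100101000001 = 26945
155 = 000000010011011
→ OR → 110100111011011 = 27099

27099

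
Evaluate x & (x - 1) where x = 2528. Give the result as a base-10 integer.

2496

x = 100111100000 = 2528
x - 1 = 100111011111
AND   = 100111000000 = 2496
(x & (x - 1) clears the lowest set bit of x.)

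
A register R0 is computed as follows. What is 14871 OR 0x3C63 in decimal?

15991

14871 = 11101000010111
0x3C63 = 11110001100011
 OR → 11111001110111 = 15991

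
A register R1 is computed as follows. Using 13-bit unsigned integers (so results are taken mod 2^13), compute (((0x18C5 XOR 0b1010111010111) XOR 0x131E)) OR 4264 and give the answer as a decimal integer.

0x18C5 = 1100011000101
0b1010111010111 = 1010111010111
→ XOR → 0110100010010 = 3346
0x131E = 1001100011110
→ XOR → 1111000001100 = 7692
4264 = 1000010101000
→ OR → 1111010101100 = 7852

7852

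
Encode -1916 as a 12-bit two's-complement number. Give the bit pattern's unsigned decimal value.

1916 in 12 bits: 011101111100
Invert: 100010000011
Add 1:  100010000100 = 2180
(Check: 2^12 - 1916 = 4096 - 1916 = 2180.)

2180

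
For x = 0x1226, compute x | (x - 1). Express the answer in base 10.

4647

x = 1001000100110 = 4646
x - 1 = 1001000100101
OR    = 1001000100111 = 4647
(x | (x - 1) sets all bits below the lowest set bit.)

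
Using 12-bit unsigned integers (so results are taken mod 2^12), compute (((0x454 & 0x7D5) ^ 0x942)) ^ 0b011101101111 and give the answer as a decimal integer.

2681

0x454 = 010001010100
0x7D5 = 011111010101
→ & → 010001010100 = 1108
0x942 = 100101000010
→ ^ → 110100010110 = 3350
0b011101101111 = 011101101111
→ ^ → 101001111001 = 2681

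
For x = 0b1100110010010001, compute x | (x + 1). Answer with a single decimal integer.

x = 1100110010010001 = 52369
x + 1 = 1100110010010010
OR    = 1100110010010011 = 52371
(x | (x + 1) sets the lowest cleared bit.)

52371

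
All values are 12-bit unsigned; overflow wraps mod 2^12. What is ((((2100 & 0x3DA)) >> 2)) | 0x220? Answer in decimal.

2100 = 100000110100
0x3DA = 001111011010
→ & → 000000010000 = 16
→ >> 2 → 000000000100 = 4
0x220 = 001000100000
→ | → 001000100100 = 548

548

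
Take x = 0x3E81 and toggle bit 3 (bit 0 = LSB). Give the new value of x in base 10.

x = 0011111010000001
bit 3 is currently 0; toggle it via x ^ (1 << 3) = x ^ 8
→ 0011111010001001 = 16009

16009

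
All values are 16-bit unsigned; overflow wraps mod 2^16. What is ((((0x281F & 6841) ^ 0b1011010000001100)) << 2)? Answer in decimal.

0x281F = 0010100000011111
6841 = 0001101010111001
→ & → 0000100000011001 = 2073
0b1011010000001100 = 1011010000001100
→ ^ → 1011110000010101 = 48149
→ << 2 (mod 2^16) → 1111000001010100 = 61524

61524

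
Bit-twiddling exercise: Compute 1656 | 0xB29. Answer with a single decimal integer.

1656 = 011001111000
0xB29 = 101100101001
 OR → 111101111001 = 3961

3961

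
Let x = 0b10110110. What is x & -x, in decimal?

2

x = 10110110 = 182
-x (two's complement) = …01001010
AND   = 00000010 = 2
(x & -x isolates the lowest set bit of x.)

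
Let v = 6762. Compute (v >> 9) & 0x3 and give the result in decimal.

v = 1101001101010
Shift right by 9: 1101
Mask low 2 bits: 01 = 1

1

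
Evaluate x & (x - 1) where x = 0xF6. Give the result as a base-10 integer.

244

x = 11110110 = 246
x - 1 = 11110101
AND   = 11110100 = 244
(x & (x - 1) clears the lowest set bit of x.)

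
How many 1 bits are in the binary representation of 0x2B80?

5

0x2B80 = 10101110000000
Count the 1s: 1 + 1 + 1 + 1 + 1 = 5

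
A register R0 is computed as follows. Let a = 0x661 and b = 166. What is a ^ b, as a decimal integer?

1735

0x661 = 11001100001
166 = 00010100110
XOR → 11011000111 = 1735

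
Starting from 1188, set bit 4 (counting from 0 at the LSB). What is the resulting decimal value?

1204

x = 10010100100
bit 4 is currently 0; set it via x | (1 << 4) = x | 16
→ 10010110100 = 1204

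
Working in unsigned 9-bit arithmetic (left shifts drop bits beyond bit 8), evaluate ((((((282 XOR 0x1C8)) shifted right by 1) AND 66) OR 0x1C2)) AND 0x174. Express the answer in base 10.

320

282 = 100011010
0x1C8 = 111001000
→ XOR → 011010010 = 210
→ shifted right by 1 → 001101001 = 105
66 = 001000010
→ AND → 001000000 = 64
0x1C2 = 111000010
→ OR → 111000010 = 450
0x174 = 101110100
→ AND → 101000000 = 320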